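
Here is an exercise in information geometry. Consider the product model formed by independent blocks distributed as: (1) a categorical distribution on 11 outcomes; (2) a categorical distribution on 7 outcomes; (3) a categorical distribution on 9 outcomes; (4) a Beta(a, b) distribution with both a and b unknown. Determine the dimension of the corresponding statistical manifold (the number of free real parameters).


The dimension of a statistical manifold equals the number of free
(independent) real parameters of the model. For a product of independent
blocks the parameter counts add.
- categorical on 11 outcomes (probabilities sum to 1): 11-1 = 10.
- categorical on 7 outcomes (probabilities sum to 1): 7-1 = 6.
- categorical on 9 outcomes (probabilities sum to 1): 9-1 = 8.
- Beta (a, b): 2.
Total = 10 + 6 + 8 + 2 = 26.
Dimension = 26

26


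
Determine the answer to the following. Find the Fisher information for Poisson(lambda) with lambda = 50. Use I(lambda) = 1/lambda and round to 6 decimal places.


Fisher information for Poisson: I(lambda) = 1/lambda.
lambda = 50.
I(lambda) = 1/50 = 0.020000

0.020000


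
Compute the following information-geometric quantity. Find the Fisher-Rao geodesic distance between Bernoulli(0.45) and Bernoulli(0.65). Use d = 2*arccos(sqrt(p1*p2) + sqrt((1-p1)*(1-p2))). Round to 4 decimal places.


Geodesic distance on Bernoulli manifold:
d(p1,p2) = 2*arccos(sqrt(p1*p2) + sqrt((1-p1)*(1-p2))).
sqrt(p1*p2) = sqrt(0.45*0.65) = 0.540833.
sqrt((1-p1)*(1-p2)) = sqrt(0.55*0.35) = 0.438748.
arg = 0.540833 + 0.438748 = 0.979581.
d = 2*arccos(0.979581) = 0.4049

0.4049


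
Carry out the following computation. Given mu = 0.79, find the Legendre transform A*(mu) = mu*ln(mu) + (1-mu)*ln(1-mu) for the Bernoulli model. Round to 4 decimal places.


Legendre transform for Bernoulli:
A*(mu) = mu*log(mu) + (1-mu)*log(1-mu).
mu = 0.79, 1-mu = 0.21.
mu*log(mu) = 0.79*log(0.79) = -0.186221.
(1-mu)*log(1-mu) = 0.21*log(0.21) = -0.327736.
A* = -0.186221 + -0.327736 = -0.5140

-0.5140


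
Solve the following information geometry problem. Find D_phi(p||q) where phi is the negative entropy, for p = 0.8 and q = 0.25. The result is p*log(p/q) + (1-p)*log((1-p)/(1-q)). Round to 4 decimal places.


Bregman divergence with negative entropy generator:
D = p*log(p/q) + (1-p)*log((1-p)/(1-q)).
p = 0.8, q = 0.25.
p*log(p/q) = 0.8*log(0.8/0.25) = 0.930521.
(1-p)*log((1-p)/(1-q)) = 0.2*log(0.2/0.75) = -0.264351.
D = 0.930521 + -0.264351 = 0.6662

0.6662


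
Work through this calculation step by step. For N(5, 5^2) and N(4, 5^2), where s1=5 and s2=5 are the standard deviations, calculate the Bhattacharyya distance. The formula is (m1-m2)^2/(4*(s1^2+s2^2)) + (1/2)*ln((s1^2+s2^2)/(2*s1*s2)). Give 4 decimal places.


Bhattacharyya distance between two Gaussians:
DB = (m1-m2)^2/(4*(s1^2+s2^2)) + (1/2)*ln((s1^2+s2^2)/(2*s1*s2)).
(m1-m2)^2 = (1)^2 = 1.
s1^2+s2^2 = 25 + 25 = 50.
term1 = 1/200 = 0.005.
term2 = 0.5*ln(50/50.0) = 0.0.
DB = 0.005 + 0.0 = 0.0050

0.0050


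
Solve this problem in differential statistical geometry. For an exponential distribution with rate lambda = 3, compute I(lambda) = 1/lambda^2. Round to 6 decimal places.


Fisher information for exponential: I(lambda) = 1/lambda^2.
lambda = 3, lambda^2 = 9.
I = 1/9 = 0.111111

0.111111


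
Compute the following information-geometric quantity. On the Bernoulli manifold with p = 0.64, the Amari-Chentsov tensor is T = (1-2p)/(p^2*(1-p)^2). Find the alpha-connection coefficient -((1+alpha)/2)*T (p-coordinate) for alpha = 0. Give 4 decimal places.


Skewness (Amari-Chentsov) tensor: T = (1-2p)/(p^2*(1-p)^2).
p = 0.64, 1-2p = -0.28, p^2 = 0.4096, (1-p)^2 = 0.1296.
T = -0.28/(0.4096 * 0.1296) = -5.274643.
In the p-coordinate, Gamma^(alpha) = Gamma^(0) - (alpha/2)*T with Gamma^(0) = (1/2)*g'(p) = -T/2,
so Gamma^(alpha) = -((1+alpha)/2)*T.
alpha = 0, -(1+alpha)/2 = -0.5.
Gamma = -0.5 * -5.274643 = 2.6373

2.6373


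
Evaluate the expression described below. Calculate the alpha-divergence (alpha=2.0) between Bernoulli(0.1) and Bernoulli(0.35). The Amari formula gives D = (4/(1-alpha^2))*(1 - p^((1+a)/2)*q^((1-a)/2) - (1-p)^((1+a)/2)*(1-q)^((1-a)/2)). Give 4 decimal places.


Amari alpha-divergence:
D = (4/(1-alpha^2))*(1 - p^((1+a)/2)*q^((1-a)/2) - (1-p)^((1+a)/2)*(1-q)^((1-a)/2)).
alpha = 2.0, p = 0.1, q = 0.35.
e1 = (1+alpha)/2 = 1.5, e2 = (1-alpha)/2 = -0.5.
t1 = p^e1 * q^e2 = 0.1^1.5 * 0.35^-0.5 = 0.053452.
t2 = (1-p)^e1 * (1-q)^e2 = 0.9^1.5 * 0.65^-0.5 = 1.059027.
4/(1-alpha^2) = -1.333333.
D = -1.333333*(1 - 0.053452 - 1.059027) = 0.1500

0.1500


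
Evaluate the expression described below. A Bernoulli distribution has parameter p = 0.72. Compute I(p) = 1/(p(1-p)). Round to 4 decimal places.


For Bernoulli(p), Fisher information is I(p) = 1/(p*(1-p)).
p = 0.72, 1-p = 0.28.
p*(1-p) = 0.2016.
I(p) = 1/0.2016 = 4.9603

4.9603


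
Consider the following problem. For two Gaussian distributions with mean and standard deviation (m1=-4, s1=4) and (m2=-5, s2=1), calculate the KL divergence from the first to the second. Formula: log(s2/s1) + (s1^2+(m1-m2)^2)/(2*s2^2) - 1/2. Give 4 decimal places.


KL divergence between normal distributions:
KL = log(s2/s1) + (s1^2 + (m1-m2)^2)/(2*s2^2) - 1/2.
log(1/4) = -1.386294.
(4^2 + (-4--5)^2)/(2*1^2) = (16 + 1)/2 = 8.5.
KL = -1.386294 + 8.5 - 0.5 = 6.6137

6.6137


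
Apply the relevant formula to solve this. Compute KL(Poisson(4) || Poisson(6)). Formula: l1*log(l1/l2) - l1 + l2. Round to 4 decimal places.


KL divergence for Poisson:
KL = l1*log(l1/l2) - l1 + l2.
l1 = 4, l2 = 6.
log(4/6) = -0.405465.
l1*log(l1/l2) = 4 * -0.405465 = -1.62186.
KL = -1.62186 - 4 + 6 = 0.3781

0.3781


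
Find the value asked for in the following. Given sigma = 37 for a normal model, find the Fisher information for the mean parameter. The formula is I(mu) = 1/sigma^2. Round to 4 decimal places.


The Fisher information for the mean of a normal distribution is I(mu) = 1/sigma^2.
sigma = 37, so sigma^2 = 1369.
I(mu) = 1/1369 = 0.0007

0.0007


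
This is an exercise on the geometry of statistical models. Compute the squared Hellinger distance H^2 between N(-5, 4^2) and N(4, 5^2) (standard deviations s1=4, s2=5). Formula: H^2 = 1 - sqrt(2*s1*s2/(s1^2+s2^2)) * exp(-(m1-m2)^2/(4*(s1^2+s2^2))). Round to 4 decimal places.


Squared Hellinger distance for Gaussians:
H^2 = 1 - sqrt(2*s1*s2/(s1^2+s2^2)) * exp(-(m1-m2)^2/(4*(s1^2+s2^2))).
s1^2 = 16, s2^2 = 25, s1^2+s2^2 = 41.
sqrt(2*4*5/(41)) = 0.98773.
(m1-m2)^2 = (-9)^2 = 81.
exp(-81/(4*41)) = exp(-0.493902) = 0.61024.
H^2 = 1 - 0.98773*0.61024 = 0.3972

0.3972


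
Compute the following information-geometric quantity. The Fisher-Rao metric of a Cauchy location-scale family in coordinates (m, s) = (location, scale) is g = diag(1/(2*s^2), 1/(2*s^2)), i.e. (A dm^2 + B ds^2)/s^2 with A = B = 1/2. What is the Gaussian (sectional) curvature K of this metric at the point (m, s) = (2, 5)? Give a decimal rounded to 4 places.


The metric has the form g = (A dm^2 + B ds^2)/s^2 with A = 1/2, B = 1/2.
Substitute u = sqrt(A/B)*m: g = B*(du^2 + ds^2)/s^2, i.e. B times the
Poincare upper half-plane metric, which has constant Gaussian curvature -1.
Scaling a 2D metric by a constant c divides the Gaussian curvature by c,
so K = -1/B = -1/(1/2) = -2.0000 everywhere (the point (m, s) = (2, 5) is irrelevant:
the curvature is constant).
The requested Gaussian curvature is K = -2.0000.

-2.0000


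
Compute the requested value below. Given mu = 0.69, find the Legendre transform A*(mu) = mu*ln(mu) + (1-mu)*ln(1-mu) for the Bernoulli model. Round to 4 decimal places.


Legendre transform for Bernoulli:
A*(mu) = mu*log(mu) + (1-mu)*log(1-mu).
mu = 0.69, 1-mu = 0.31.
mu*log(mu) = 0.69*log(0.69) = -0.256034.
(1-mu)*log(1-mu) = 0.31*log(0.31) = -0.363067.
A* = -0.256034 + -0.363067 = -0.6191

-0.6191


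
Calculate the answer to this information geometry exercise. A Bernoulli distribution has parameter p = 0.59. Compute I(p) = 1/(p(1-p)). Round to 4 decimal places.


For Bernoulli(p), Fisher information is I(p) = 1/(p*(1-p)).
p = 0.59, 1-p = 0.41.
p*(1-p) = 0.2419.
I(p) = 1/0.2419 = 4.1339

4.1339


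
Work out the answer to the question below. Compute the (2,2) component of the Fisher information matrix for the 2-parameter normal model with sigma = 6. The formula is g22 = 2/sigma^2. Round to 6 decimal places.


For the 2-parameter normal family, the Fisher metric has:
  g11 = 1/sigma^2, g22 = 2/sigma^2.
sigma = 6, sigma^2 = 36.
g22 = 0.055556

0.055556


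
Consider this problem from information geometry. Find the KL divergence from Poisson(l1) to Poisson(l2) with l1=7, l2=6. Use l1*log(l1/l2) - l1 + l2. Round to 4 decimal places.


KL divergence for Poisson:
KL = l1*log(l1/l2) - l1 + l2.
l1 = 7, l2 = 6.
log(7/6) = 0.154151.
l1*log(l1/l2) = 7 * 0.154151 = 1.079055.
KL = 1.079055 - 7 + 6 = 0.0791

0.0791


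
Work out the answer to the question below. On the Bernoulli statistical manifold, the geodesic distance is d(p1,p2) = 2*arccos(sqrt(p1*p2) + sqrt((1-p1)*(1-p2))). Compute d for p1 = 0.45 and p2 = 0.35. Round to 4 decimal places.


Geodesic distance on Bernoulli manifold:
d(p1,p2) = 2*arccos(sqrt(p1*p2) + sqrt((1-p1)*(1-p2))).
sqrt(p1*p2) = sqrt(0.45*0.35) = 0.396863.
sqrt((1-p1)*(1-p2)) = sqrt(0.55*0.65) = 0.597913.
arg = 0.396863 + 0.597913 = 0.994776.
d = 2*arccos(0.994776) = 0.2045

0.2045


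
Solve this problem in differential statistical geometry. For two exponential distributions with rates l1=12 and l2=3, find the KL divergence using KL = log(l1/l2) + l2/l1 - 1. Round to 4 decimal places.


KL divergence for exponential family:
KL = log(l1/l2) + l2/l1 - 1.
log(12/3) = 1.386294.
3/12 = 0.25.
KL = 1.386294 + 0.25 - 1 = 0.6363

0.6363


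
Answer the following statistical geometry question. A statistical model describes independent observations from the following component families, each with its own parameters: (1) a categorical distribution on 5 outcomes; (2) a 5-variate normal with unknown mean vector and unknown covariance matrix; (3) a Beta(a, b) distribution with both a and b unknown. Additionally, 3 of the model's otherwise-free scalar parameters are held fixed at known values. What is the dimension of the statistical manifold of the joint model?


The dimension of a statistical manifold equals the number of free
(independent) real parameters of the model. For a product of independent
blocks the parameter counts add.
- categorical on 5 outcomes (probabilities sum to 1): 5-1 = 4.
- 5-variate normal: 5 (mean) + 5*6/2 = 15 (symmetric covariance) = 20.
- Beta (a, b): 2.
Total = 4 + 20 + 2 = 26.
3 parameter(s) fixed at known values: 26 - 3 = 23.
Dimension = 23

23


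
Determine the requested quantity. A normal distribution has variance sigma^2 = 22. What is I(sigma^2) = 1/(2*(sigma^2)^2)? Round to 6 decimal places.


Fisher information for variance: I(sigma^2) = 1/(2*sigma^4).
sigma^2 = 22, so sigma^4 = 484.
I = 1/(2*484) = 1/968 = 0.001033

0.001033


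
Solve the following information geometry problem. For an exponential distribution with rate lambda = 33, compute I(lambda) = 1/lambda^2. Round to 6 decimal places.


Fisher information for exponential: I(lambda) = 1/lambda^2.
lambda = 33, lambda^2 = 1089.
I = 1/1089 = 0.000918

0.000918


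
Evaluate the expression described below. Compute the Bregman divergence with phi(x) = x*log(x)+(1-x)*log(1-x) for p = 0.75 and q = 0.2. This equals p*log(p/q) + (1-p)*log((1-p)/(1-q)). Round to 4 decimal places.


Bregman divergence with negative entropy generator:
D = p*log(p/q) + (1-p)*log((1-p)/(1-q)).
p = 0.75, q = 0.2.
p*log(p/q) = 0.75*log(0.75/0.2) = 0.991317.
(1-p)*log((1-p)/(1-q)) = 0.25*log(0.25/0.8) = -0.290788.
D = 0.991317 + -0.290788 = 0.7005

0.7005


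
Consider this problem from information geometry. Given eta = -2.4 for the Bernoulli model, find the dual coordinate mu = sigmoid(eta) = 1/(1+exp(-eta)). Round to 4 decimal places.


Dual coordinate (expectation parameter) for Bernoulli:
mu = 1/(1+exp(-eta)).
eta = -2.4.
exp(-eta) = exp(2.4) = 11.023176.
mu = 1/(1+11.023176) = 0.0832

0.0832


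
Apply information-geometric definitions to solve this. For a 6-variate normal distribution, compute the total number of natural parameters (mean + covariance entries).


Exponential family dimension calculation:
For 6-dim MVN: mean has 6 params, covariance has 6*7/2 = 21 unique entries.
Total dim = 6 + 21 = 27.

27


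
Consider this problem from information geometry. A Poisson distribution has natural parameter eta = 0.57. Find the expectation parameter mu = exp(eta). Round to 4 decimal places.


Expectation parameter for Poisson exponential family:
mu = exp(eta).
eta = 0.57.
mu = exp(0.57) = 1.7683

1.7683


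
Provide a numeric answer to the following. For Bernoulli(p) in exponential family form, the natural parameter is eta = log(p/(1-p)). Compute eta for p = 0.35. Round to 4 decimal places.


Natural parameter for Bernoulli: eta = log(p/(1-p)).
p = 0.35, 1-p = 0.65.
p/(1-p) = 0.538462.
eta = log(0.538462) = -0.6190

-0.6190


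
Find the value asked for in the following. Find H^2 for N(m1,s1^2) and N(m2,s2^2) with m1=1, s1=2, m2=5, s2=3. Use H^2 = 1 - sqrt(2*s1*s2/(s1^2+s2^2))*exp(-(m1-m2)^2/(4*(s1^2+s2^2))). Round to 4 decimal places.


Squared Hellinger distance for Gaussians:
H^2 = 1 - sqrt(2*s1*s2/(s1^2+s2^2)) * exp(-(m1-m2)^2/(4*(s1^2+s2^2))).
s1^2 = 4, s2^2 = 9, s1^2+s2^2 = 13.
sqrt(2*2*3/(13)) = 0.960769.
(m1-m2)^2 = (-4)^2 = 16.
exp(-16/(4*13)) = exp(-0.307692) = 0.735141.
H^2 = 1 - 0.960769*0.735141 = 0.2937

0.2937


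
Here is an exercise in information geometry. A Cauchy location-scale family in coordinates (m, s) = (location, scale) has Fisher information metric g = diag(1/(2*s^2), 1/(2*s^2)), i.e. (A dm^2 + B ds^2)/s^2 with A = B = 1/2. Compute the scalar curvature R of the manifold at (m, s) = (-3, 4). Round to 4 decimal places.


The metric has the form g = (A dm^2 + B ds^2)/s^2 with A = 1/2, B = 1/2.
Substitute u = sqrt(A/B)*m: g = B*(du^2 + ds^2)/s^2, i.e. B times the
Poincare upper half-plane metric, which has constant Gaussian curvature -1.
Scaling a 2D metric by a constant c divides the Gaussian curvature by c,
so K = -1/B = -1/(1/2) = -2.0000 everywhere (the point (m, s) = (-3, 4) is irrelevant:
the curvature is constant).
Scalar curvature in dimension 2: R = 2K = -2/(1/2) = -4.0000.

-4.0000


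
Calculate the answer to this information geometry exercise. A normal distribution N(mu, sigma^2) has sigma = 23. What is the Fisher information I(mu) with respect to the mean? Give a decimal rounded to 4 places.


The Fisher information for the mean of a normal distribution is I(mu) = 1/sigma^2.
sigma = 23, so sigma^2 = 529.
I(mu) = 1/529 = 0.0019

0.0019


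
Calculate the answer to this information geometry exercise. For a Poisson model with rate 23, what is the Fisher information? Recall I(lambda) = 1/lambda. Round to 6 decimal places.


Fisher information for Poisson: I(lambda) = 1/lambda.
lambda = 23.
I(lambda) = 1/23 = 0.043478

0.043478


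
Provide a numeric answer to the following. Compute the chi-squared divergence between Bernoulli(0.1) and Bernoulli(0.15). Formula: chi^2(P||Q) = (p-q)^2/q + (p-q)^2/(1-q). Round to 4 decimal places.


Chi-squared divergence between Bernoulli distributions:
chi^2 = (p-q)^2/q + (p-q)^2/(1-q).
p = 0.1, q = 0.15, p-q = -0.05.
(p-q)^2 = 0.0025.
term1 = 0.0025/0.15 = 0.016667.
term2 = 0.0025/0.85 = 0.002941.
chi^2 = 0.016667 + 0.002941 = 0.0196

0.0196


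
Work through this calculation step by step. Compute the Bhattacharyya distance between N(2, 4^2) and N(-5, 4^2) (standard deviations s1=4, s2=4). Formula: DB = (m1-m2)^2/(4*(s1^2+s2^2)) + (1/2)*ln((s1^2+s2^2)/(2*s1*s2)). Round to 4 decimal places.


Bhattacharyya distance between two Gaussians:
DB = (m1-m2)^2/(4*(s1^2+s2^2)) + (1/2)*ln((s1^2+s2^2)/(2*s1*s2)).
(m1-m2)^2 = (7)^2 = 49.
s1^2+s2^2 = 16 + 16 = 32.
term1 = 49/128 = 0.382812.
term2 = 0.5*ln(32/32.0) = 0.0.
DB = 0.382812 + 0.0 = 0.3828

0.3828


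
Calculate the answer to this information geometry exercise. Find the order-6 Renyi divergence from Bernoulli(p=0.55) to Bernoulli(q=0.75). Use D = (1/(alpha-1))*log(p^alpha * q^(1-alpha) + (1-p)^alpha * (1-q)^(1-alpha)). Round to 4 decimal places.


Renyi divergence of order alpha between Bernoulli distributions:
D = (1/(alpha-1))*log(p^alpha * q^(1-alpha) + (1-p)^alpha * (1-q)^(1-alpha)).
alpha = 6, p = 0.55, q = 0.75.
p^alpha * q^(1-alpha) = 0.55^6 * 0.75^-5 = 0.116646.
(1-p)^alpha * (1-q)^(1-alpha) = 0.45^6 * 0.25^-5 = 8.503056.
sum = 0.116646 + 8.503056 = 8.619702.
D = (1/5)*log(8.619702) = 0.4308

0.4308


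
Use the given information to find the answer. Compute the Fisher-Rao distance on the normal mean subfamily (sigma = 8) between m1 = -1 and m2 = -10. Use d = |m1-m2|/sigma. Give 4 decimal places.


On the fixed-variance normal subfamily, geodesic distance = |m1-m2|/sigma.
|-1 - -10| = 9.
sigma = 8.
d = 9/8 = 1.1250

1.1250


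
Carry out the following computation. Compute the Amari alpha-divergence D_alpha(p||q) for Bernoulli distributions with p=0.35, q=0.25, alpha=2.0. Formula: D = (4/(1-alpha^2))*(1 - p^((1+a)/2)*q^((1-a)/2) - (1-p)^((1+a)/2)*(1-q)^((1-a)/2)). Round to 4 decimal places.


Amari alpha-divergence:
D = (4/(1-alpha^2))*(1 - p^((1+a)/2)*q^((1-a)/2) - (1-p)^((1+a)/2)*(1-q)^((1-a)/2)).
alpha = 2.0, p = 0.35, q = 0.25.
e1 = (1+alpha)/2 = 1.5, e2 = (1-alpha)/2 = -0.5.
t1 = p^e1 * q^e2 = 0.35^1.5 * 0.25^-0.5 = 0.414126.
t2 = (1-p)^e1 * (1-q)^e2 = 0.65^1.5 * 0.75^-0.5 = 0.605117.
4/(1-alpha^2) = -1.333333.
D = -1.333333*(1 - 0.414126 - 0.605117) = 0.0257

0.0257


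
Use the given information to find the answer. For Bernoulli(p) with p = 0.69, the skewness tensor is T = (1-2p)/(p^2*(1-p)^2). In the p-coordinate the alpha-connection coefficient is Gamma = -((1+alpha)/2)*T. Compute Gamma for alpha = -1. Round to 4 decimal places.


Skewness (Amari-Chentsov) tensor: T = (1-2p)/(p^2*(1-p)^2).
p = 0.69, 1-2p = -0.38, p^2 = 0.4761, (1-p)^2 = 0.0961.
T = -0.38/(0.4761 * 0.0961) = -8.305428.
In the p-coordinate, Gamma^(alpha) = Gamma^(0) - (alpha/2)*T with Gamma^(0) = (1/2)*g'(p) = -T/2,
so Gamma^(alpha) = -((1+alpha)/2)*T.
alpha = -1, -(1+alpha)/2 = 0.0.
Gamma = 0.0 * -8.305428 = 0.0000

0.0000


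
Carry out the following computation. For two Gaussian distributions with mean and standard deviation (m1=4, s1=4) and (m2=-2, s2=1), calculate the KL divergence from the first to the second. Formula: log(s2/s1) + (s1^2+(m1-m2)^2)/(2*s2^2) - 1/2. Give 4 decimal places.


KL divergence between normal distributions:
KL = log(s2/s1) + (s1^2 + (m1-m2)^2)/(2*s2^2) - 1/2.
log(1/4) = -1.386294.
(4^2 + (4--2)^2)/(2*1^2) = (16 + 36)/2 = 26.0.
KL = -1.386294 + 26.0 - 0.5 = 24.1137

24.1137


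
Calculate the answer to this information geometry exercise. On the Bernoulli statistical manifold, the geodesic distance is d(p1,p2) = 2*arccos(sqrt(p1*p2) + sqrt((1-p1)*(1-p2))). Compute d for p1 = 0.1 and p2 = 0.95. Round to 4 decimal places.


Geodesic distance on Bernoulli manifold:
d(p1,p2) = 2*arccos(sqrt(p1*p2) + sqrt((1-p1)*(1-p2))).
sqrt(p1*p2) = sqrt(0.1*0.95) = 0.308221.
sqrt((1-p1)*(1-p2)) = sqrt(0.9*0.05) = 0.212132.
arg = 0.308221 + 0.212132 = 0.520353.
d = 2*arccos(0.520353) = 2.0471

2.0471


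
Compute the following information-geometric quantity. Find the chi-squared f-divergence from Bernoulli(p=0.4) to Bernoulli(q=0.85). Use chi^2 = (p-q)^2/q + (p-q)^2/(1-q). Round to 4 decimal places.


Chi-squared divergence between Bernoulli distributions:
chi^2 = (p-q)^2/q + (p-q)^2/(1-q).
p = 0.4, q = 0.85, p-q = -0.45.
(p-q)^2 = 0.2025.
term1 = 0.2025/0.85 = 0.238235.
term2 = 0.2025/0.15 = 1.35.
chi^2 = 0.238235 + 1.35 = 1.5882

1.5882


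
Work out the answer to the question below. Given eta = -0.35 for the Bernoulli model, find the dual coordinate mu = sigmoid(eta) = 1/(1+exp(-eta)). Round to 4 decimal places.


Dual coordinate (expectation parameter) for Bernoulli:
mu = 1/(1+exp(-eta)).
eta = -0.35.
exp(-eta) = exp(0.35) = 1.419068.
mu = 1/(1+1.419068) = 0.4134

0.4134


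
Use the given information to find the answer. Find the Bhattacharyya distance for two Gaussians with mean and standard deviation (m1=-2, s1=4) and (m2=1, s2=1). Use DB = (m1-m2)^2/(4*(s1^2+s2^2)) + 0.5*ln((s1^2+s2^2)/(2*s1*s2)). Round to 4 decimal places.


Bhattacharyya distance between two Gaussians:
DB = (m1-m2)^2/(4*(s1^2+s2^2)) + (1/2)*ln((s1^2+s2^2)/(2*s1*s2)).
(m1-m2)^2 = (-3)^2 = 9.
s1^2+s2^2 = 16 + 1 = 17.
term1 = 9/68 = 0.132353.
term2 = 0.5*ln(17/8.0) = 0.376886.
DB = 0.132353 + 0.376886 = 0.5092

0.5092


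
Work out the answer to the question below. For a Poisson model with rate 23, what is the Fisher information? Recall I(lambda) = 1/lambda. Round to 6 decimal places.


Fisher information for Poisson: I(lambda) = 1/lambda.
lambda = 23.
I(lambda) = 1/23 = 0.043478

0.043478


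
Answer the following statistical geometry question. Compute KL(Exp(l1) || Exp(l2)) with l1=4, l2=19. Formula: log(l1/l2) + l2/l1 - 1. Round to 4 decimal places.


KL divergence for exponential family:
KL = log(l1/l2) + l2/l1 - 1.
log(4/19) = -1.558145.
19/4 = 4.75.
KL = -1.558145 + 4.75 - 1 = 2.1919

2.1919


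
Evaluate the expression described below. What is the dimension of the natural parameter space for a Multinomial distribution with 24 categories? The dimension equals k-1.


Exponential family dimension calculation:
For Multinomial with k=24 categories, dim = k-1 = 23.

23


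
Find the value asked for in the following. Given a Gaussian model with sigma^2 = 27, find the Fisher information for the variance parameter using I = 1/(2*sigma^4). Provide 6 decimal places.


Fisher information for variance: I(sigma^2) = 1/(2*sigma^4).
sigma^2 = 27, so sigma^4 = 729.
I = 1/(2*729) = 1/1458 = 0.000686

0.000686


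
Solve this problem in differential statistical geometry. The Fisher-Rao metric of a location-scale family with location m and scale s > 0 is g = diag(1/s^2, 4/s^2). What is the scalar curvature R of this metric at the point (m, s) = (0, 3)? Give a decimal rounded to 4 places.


The metric has the form g = (A dm^2 + B ds^2)/s^2 with A = 1, B = 4.
Substitute u = sqrt(A/B)*m: g = B*(du^2 + ds^2)/s^2, i.e. B times the
Poincare upper half-plane metric, which has constant Gaussian curvature -1.
Scaling a 2D metric by a constant c divides the Gaussian curvature by c,
so K = -1/B = -1/(4) = -0.2500 everywhere (the point (m, s) = (0, 3) is irrelevant:
the curvature is constant).
Scalar curvature in dimension 2: R = 2K = -2/(4) = -0.5000.

-0.5000


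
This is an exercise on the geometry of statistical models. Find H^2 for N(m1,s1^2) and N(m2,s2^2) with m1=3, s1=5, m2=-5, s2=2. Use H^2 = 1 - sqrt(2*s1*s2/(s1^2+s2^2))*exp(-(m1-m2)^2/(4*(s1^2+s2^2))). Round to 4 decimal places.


Squared Hellinger distance for Gaussians:
H^2 = 1 - sqrt(2*s1*s2/(s1^2+s2^2)) * exp(-(m1-m2)^2/(4*(s1^2+s2^2))).
s1^2 = 25, s2^2 = 4, s1^2+s2^2 = 29.
sqrt(2*5*2/(29)) = 0.830455.
(m1-m2)^2 = (8)^2 = 64.
exp(-64/(4*29)) = exp(-0.551724) = 0.575956.
H^2 = 1 - 0.830455*0.575956 = 0.5217

0.5217


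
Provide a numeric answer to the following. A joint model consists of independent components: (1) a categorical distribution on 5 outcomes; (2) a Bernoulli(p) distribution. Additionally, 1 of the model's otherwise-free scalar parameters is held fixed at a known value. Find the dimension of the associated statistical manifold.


The dimension of a statistical manifold equals the number of free
(independent) real parameters of the model. For a product of independent
blocks the parameter counts add.
- categorical on 5 outcomes (probabilities sum to 1): 5-1 = 4.
- Bernoulli (p): 1.
Total = 4 + 1 = 5.
1 parameter(s) fixed at known values: 5 - 1 = 4.
Dimension = 4

4


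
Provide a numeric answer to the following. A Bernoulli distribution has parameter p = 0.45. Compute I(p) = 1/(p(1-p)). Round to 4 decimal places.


For Bernoulli(p), Fisher information is I(p) = 1/(p*(1-p)).
p = 0.45, 1-p = 0.55.
p*(1-p) = 0.2475.
I(p) = 1/0.2475 = 4.0404

4.0404


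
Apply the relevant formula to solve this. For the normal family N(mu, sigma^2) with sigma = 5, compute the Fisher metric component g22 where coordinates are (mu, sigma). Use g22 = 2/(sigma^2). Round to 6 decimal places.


For the 2-parameter normal family, the Fisher metric has:
  g11 = 1/sigma^2, g22 = 2/sigma^2.
sigma = 5, sigma^2 = 25.
g22 = 0.080000

0.080000


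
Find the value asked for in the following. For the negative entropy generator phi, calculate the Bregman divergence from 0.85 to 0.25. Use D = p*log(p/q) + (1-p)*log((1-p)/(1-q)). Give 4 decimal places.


Bregman divergence with negative entropy generator:
D = p*log(p/q) + (1-p)*log((1-p)/(1-q)).
p = 0.85, q = 0.25.
p*log(p/q) = 0.85*log(0.85/0.25) = 1.040209.
(1-p)*log((1-p)/(1-q)) = 0.15*log(0.15/0.75) = -0.241416.
D = 1.040209 + -0.241416 = 0.7988

0.7988


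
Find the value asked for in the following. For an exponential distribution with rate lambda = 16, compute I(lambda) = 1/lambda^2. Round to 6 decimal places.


Fisher information for exponential: I(lambda) = 1/lambda^2.
lambda = 16, lambda^2 = 256.
I = 1/256 = 0.003906

0.003906


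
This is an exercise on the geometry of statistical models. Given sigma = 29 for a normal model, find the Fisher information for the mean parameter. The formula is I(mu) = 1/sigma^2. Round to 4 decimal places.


The Fisher information for the mean of a normal distribution is I(mu) = 1/sigma^2.
sigma = 29, so sigma^2 = 841.
I(mu) = 1/841 = 0.0012

0.0012


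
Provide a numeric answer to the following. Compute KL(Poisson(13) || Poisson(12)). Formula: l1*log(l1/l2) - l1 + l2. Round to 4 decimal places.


KL divergence for Poisson:
KL = l1*log(l1/l2) - l1 + l2.
l1 = 13, l2 = 12.
log(13/12) = 0.080043.
l1*log(l1/l2) = 13 * 0.080043 = 1.040555.
KL = 1.040555 - 13 + 12 = 0.0406

0.0406


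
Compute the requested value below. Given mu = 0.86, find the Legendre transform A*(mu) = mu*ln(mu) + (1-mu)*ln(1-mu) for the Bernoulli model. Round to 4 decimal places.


Legendre transform for Bernoulli:
A*(mu) = mu*log(mu) + (1-mu)*log(1-mu).
mu = 0.86, 1-mu = 0.14.
mu*log(mu) = 0.86*log(0.86) = -0.129708.
(1-mu)*log(1-mu) = 0.14*log(0.14) = -0.275256.
A* = -0.129708 + -0.275256 = -0.4050

-0.4050


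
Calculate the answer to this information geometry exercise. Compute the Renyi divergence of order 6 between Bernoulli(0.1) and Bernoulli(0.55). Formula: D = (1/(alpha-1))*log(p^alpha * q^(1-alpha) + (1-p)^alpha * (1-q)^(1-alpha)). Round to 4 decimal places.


Renyi divergence of order alpha between Bernoulli distributions:
D = (1/(alpha-1))*log(p^alpha * q^(1-alpha) + (1-p)^alpha * (1-q)^(1-alpha)).
alpha = 6, p = 0.1, q = 0.55.
p^alpha * q^(1-alpha) = 0.1^6 * 0.55^-5 = 2e-05.
(1-p)^alpha * (1-q)^(1-alpha) = 0.9^6 * 0.45^-5 = 28.8.
sum = 2e-05 + 28.8 = 28.80002.
D = (1/5)*log(28.80002) = 0.6721

0.6721


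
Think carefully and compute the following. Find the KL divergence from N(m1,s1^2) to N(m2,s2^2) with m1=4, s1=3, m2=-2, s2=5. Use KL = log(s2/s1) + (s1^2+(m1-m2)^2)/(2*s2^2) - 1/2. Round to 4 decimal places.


KL divergence between normal distributions:
KL = log(s2/s1) + (s1^2 + (m1-m2)^2)/(2*s2^2) - 1/2.
log(5/3) = 0.510826.
(3^2 + (4--2)^2)/(2*5^2) = (9 + 36)/50 = 0.9.
KL = 0.510826 + 0.9 - 0.5 = 0.9108

0.9108


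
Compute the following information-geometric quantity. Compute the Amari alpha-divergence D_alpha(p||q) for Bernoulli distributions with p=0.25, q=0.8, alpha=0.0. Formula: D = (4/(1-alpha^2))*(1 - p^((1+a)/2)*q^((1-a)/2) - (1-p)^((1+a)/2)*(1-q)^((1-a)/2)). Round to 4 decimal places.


Amari alpha-divergence:
D = (4/(1-alpha^2))*(1 - p^((1+a)/2)*q^((1-a)/2) - (1-p)^((1+a)/2)*(1-q)^((1-a)/2)).
alpha = 0.0, p = 0.25, q = 0.8.
e1 = (1+alpha)/2 = 0.5, e2 = (1-alpha)/2 = 0.5.
t1 = p^e1 * q^e2 = 0.25^0.5 * 0.8^0.5 = 0.447214.
t2 = (1-p)^e1 * (1-q)^e2 = 0.75^0.5 * 0.2^0.5 = 0.387298.
4/(1-alpha^2) = 4.0.
D = 4.0*(1 - 0.447214 - 0.387298) = 0.6620

0.6620


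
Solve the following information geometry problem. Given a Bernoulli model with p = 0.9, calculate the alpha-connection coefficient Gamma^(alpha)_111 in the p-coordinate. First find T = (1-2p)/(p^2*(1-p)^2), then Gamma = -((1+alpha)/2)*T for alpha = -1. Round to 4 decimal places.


Skewness (Amari-Chentsov) tensor: T = (1-2p)/(p^2*(1-p)^2).
p = 0.9, 1-2p = -0.8, p^2 = 0.81, (1-p)^2 = 0.01.
T = -0.8/(0.81 * 0.01) = -98.765432.
In the p-coordinate, Gamma^(alpha) = Gamma^(0) - (alpha/2)*T with Gamma^(0) = (1/2)*g'(p) = -T/2,
so Gamma^(alpha) = -((1+alpha)/2)*T.
alpha = -1, -(1+alpha)/2 = 0.0.
Gamma = 0.0 * -98.765432 = 0.0000

0.0000


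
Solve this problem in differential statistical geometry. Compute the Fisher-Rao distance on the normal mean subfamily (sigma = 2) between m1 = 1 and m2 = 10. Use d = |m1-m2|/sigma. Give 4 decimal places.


On the fixed-variance normal subfamily, geodesic distance = |m1-m2|/sigma.
|1 - 10| = 9.
sigma = 2.
d = 9/2 = 4.5000

4.5000


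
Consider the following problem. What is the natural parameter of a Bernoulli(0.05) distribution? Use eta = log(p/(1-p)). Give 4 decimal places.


Natural parameter for Bernoulli: eta = log(p/(1-p)).
p = 0.05, 1-p = 0.95.
p/(1-p) = 0.052632.
eta = log(0.052632) = -2.9444

-2.9444


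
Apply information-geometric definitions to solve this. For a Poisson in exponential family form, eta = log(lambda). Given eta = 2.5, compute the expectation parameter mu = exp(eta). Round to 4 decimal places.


Expectation parameter for Poisson exponential family:
mu = exp(eta).
eta = 2.5.
mu = exp(2.5) = 12.1825

12.1825


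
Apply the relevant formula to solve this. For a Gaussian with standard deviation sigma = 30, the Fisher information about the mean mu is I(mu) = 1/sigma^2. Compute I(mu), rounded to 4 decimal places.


The Fisher information for the mean of a normal distribution is I(mu) = 1/sigma^2.
sigma = 30, so sigma^2 = 900.
I(mu) = 1/900 = 0.0011

0.0011


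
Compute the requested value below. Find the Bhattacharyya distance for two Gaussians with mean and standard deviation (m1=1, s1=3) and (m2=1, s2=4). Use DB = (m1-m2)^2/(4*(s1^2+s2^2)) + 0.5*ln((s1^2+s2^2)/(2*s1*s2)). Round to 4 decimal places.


Bhattacharyya distance between two Gaussians:
DB = (m1-m2)^2/(4*(s1^2+s2^2)) + (1/2)*ln((s1^2+s2^2)/(2*s1*s2)).
(m1-m2)^2 = (0)^2 = 0.
s1^2+s2^2 = 9 + 16 = 25.
term1 = 0/100 = 0.0.
term2 = 0.5*ln(25/24.0) = 0.020411.
DB = 0.0 + 0.020411 = 0.0204

0.0204


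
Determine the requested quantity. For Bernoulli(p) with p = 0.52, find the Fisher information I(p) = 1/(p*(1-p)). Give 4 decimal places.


For Bernoulli(p), Fisher information is I(p) = 1/(p*(1-p)).
p = 0.52, 1-p = 0.48.
p*(1-p) = 0.2496.
I(p) = 1/0.2496 = 4.0064

4.0064


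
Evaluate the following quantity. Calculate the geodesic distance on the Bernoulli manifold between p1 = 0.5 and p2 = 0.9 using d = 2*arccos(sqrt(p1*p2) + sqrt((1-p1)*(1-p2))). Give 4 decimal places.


Geodesic distance on Bernoulli manifold:
d(p1,p2) = 2*arccos(sqrt(p1*p2) + sqrt((1-p1)*(1-p2))).
sqrt(p1*p2) = sqrt(0.5*0.9) = 0.67082.
sqrt((1-p1)*(1-p2)) = sqrt(0.5*0.1) = 0.223607.
arg = 0.67082 + 0.223607 = 0.894427.
d = 2*arccos(0.894427) = 0.9273

0.9273


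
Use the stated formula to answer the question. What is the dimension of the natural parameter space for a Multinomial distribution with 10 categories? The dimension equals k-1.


Exponential family dimension calculation:
For Multinomial with k=10 categories, dim = k-1 = 9.

9


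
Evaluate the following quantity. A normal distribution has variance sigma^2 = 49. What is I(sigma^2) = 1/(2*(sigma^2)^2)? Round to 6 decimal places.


Fisher information for variance: I(sigma^2) = 1/(2*sigma^4).
sigma^2 = 49, so sigma^4 = 2401.
I = 1/(2*2401) = 1/4802 = 0.000208

0.000208


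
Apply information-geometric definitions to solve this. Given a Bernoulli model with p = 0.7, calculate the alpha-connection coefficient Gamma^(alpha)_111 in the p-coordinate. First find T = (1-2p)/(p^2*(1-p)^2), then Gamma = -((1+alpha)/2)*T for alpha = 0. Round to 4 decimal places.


Skewness (Amari-Chentsov) tensor: T = (1-2p)/(p^2*(1-p)^2).
p = 0.7, 1-2p = -0.4, p^2 = 0.49, (1-p)^2 = 0.09.
T = -0.4/(0.49 * 0.09) = -9.070295.
In the p-coordinate, Gamma^(alpha) = Gamma^(0) - (alpha/2)*T with Gamma^(0) = (1/2)*g'(p) = -T/2,
so Gamma^(alpha) = -((1+alpha)/2)*T.
alpha = 0, -(1+alpha)/2 = -0.5.
Gamma = -0.5 * -9.070295 = 4.5351

4.5351


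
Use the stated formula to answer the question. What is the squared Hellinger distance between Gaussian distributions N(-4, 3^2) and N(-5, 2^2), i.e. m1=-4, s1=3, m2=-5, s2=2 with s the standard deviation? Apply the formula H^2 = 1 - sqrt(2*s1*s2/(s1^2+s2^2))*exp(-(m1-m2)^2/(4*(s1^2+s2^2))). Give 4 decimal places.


Squared Hellinger distance for Gaussians:
H^2 = 1 - sqrt(2*s1*s2/(s1^2+s2^2)) * exp(-(m1-m2)^2/(4*(s1^2+s2^2))).
s1^2 = 9, s2^2 = 4, s1^2+s2^2 = 13.
sqrt(2*3*2/(13)) = 0.960769.
(m1-m2)^2 = (1)^2 = 1.
exp(-1/(4*13)) = exp(-0.019231) = 0.980953.
H^2 = 1 - 0.960769*0.980953 = 0.0575

0.0575


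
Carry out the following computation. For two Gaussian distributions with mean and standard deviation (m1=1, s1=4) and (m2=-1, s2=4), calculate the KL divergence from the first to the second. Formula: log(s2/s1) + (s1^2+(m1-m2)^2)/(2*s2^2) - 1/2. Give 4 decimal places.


KL divergence between normal distributions:
KL = log(s2/s1) + (s1^2 + (m1-m2)^2)/(2*s2^2) - 1/2.
log(4/4) = 0.0.
(4^2 + (1--1)^2)/(2*4^2) = (16 + 4)/32 = 0.625.
KL = 0.0 + 0.625 - 0.5 = 0.1250

0.1250


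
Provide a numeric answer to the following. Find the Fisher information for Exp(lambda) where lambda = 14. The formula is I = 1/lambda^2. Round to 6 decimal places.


Fisher information for exponential: I(lambda) = 1/lambda^2.
lambda = 14, lambda^2 = 196.
I = 1/196 = 0.005102

0.005102


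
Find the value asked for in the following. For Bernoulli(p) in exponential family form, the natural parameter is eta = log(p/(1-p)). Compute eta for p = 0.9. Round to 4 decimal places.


Natural parameter for Bernoulli: eta = log(p/(1-p)).
p = 0.9, 1-p = 0.1.
p/(1-p) = 9.0.
eta = log(9.0) = 2.1972

2.1972


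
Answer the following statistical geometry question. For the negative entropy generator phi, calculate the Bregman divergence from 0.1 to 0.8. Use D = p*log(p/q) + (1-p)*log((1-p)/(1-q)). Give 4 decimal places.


Bregman divergence with negative entropy generator:
D = p*log(p/q) + (1-p)*log((1-p)/(1-q)).
p = 0.1, q = 0.8.
p*log(p/q) = 0.1*log(0.1/0.8) = -0.207944.
(1-p)*log((1-p)/(1-q)) = 0.9*log(0.9/0.2) = 1.35367.
D = -0.207944 + 1.35367 = 1.1457

1.1457


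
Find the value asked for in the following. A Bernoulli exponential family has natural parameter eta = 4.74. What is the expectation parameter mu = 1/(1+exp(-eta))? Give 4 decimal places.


Dual coordinate (expectation parameter) for Bernoulli:
mu = 1/(1+exp(-eta)).
eta = 4.74.
exp(-eta) = exp(-4.74) = 0.008739.
mu = 1/(1+0.008739) = 0.9913

0.9913


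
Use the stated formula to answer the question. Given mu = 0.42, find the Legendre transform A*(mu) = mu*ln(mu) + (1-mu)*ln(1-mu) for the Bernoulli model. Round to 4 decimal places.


Legendre transform for Bernoulli:
A*(mu) = mu*log(mu) + (1-mu)*log(1-mu).
mu = 0.42, 1-mu = 0.58.
mu*log(mu) = 0.42*log(0.42) = -0.36435.
(1-mu)*log(1-mu) = 0.58*log(0.58) = -0.315942.
A* = -0.36435 + -0.315942 = -0.6803

-0.6803


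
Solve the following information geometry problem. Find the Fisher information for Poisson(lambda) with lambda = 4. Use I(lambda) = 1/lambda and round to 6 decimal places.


Fisher information for Poisson: I(lambda) = 1/lambda.
lambda = 4.
I(lambda) = 1/4 = 0.250000

0.250000


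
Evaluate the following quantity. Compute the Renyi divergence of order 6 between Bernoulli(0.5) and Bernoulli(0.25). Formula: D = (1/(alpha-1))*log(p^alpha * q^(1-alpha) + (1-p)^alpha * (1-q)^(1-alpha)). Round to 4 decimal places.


Renyi divergence of order alpha between Bernoulli distributions:
D = (1/(alpha-1))*log(p^alpha * q^(1-alpha) + (1-p)^alpha * (1-q)^(1-alpha)).
alpha = 6, p = 0.5, q = 0.25.
p^alpha * q^(1-alpha) = 0.5^6 * 0.25^-5 = 16.0.
(1-p)^alpha * (1-q)^(1-alpha) = 0.5^6 * 0.75^-5 = 0.065844.
sum = 16.0 + 0.065844 = 16.065844.
D = (1/5)*log(16.065844) = 0.5553

0.5553


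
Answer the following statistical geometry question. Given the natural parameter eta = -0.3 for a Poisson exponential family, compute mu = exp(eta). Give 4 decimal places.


Expectation parameter for Poisson exponential family:
mu = exp(eta).
eta = -0.3.
mu = exp(-0.3) = 0.7408

0.7408


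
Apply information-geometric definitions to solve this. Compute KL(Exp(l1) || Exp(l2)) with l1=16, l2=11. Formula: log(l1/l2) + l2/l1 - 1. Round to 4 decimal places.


KL divergence for exponential family:
KL = log(l1/l2) + l2/l1 - 1.
log(16/11) = 0.374693.
11/16 = 0.6875.
KL = 0.374693 + 0.6875 - 1 = 0.0622

0.0622


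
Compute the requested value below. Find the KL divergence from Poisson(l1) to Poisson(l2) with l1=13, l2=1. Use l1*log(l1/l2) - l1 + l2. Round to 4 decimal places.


KL divergence for Poisson:
KL = l1*log(l1/l2) - l1 + l2.
l1 = 13, l2 = 1.
log(13/1) = 2.564949.
l1*log(l1/l2) = 13 * 2.564949 = 33.344342.
KL = 33.344342 - 13 + 1 = 21.3443

21.3443


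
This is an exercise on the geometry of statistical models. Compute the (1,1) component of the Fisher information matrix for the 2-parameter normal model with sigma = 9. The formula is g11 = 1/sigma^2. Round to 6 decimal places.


For the 2-parameter normal family, the Fisher metric has:
  g11 = 1/sigma^2, g22 = 2/sigma^2.
sigma = 9, sigma^2 = 81.
g11 = 0.012346

0.012346


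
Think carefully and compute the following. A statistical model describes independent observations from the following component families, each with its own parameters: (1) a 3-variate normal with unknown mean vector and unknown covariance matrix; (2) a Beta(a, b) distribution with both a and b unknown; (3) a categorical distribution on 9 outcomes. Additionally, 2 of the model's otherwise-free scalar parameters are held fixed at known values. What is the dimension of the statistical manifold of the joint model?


The dimension of a statistical manifold equals the number of free
(independent) real parameters of the model. For a product of independent
blocks the parameter counts add.
- 3-variate normal: 3 (mean) + 3*4/2 = 6 (symmetric covariance) = 9.
- Beta (a, b): 2.
- categorical on 9 outcomes (probabilities sum to 1): 9-1 = 8.
Total = 9 + 2 + 8 = 19.
2 parameter(s) fixed at known values: 19 - 2 = 17.
Dimension = 17

17


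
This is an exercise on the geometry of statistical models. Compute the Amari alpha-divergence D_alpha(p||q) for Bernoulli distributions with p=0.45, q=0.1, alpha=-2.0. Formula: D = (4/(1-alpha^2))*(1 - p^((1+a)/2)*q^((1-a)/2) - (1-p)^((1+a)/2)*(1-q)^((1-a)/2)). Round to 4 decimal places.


Amari alpha-divergence:
D = (4/(1-alpha^2))*(1 - p^((1+a)/2)*q^((1-a)/2) - (1-p)^((1+a)/2)*(1-q)^((1-a)/2)).
alpha = -2.0, p = 0.45, q = 0.1.
e1 = (1+alpha)/2 = -0.5, e2 = (1-alpha)/2 = 1.5.
t1 = p^e1 * q^e2 = 0.45^-0.5 * 0.1^1.5 = 0.04714.
t2 = (1-p)^e1 * (1-q)^e2 = 0.55^-0.5 * 0.9^1.5 = 1.151284.
4/(1-alpha^2) = -1.333333.
D = -1.333333*(1 - 0.04714 - 1.151284) = 0.2646

0.2646


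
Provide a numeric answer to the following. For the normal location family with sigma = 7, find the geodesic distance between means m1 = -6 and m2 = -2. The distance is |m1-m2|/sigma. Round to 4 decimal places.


On the fixed-variance normal subfamily, geodesic distance = |m1-m2|/sigma.
|-6 - -2| = 4.
sigma = 7.
d = 4/7 = 0.5714

0.5714


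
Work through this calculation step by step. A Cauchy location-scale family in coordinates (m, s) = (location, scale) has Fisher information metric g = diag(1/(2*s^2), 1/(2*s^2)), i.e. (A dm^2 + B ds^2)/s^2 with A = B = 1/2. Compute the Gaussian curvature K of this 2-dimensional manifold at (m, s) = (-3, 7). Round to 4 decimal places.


The metric has the form g = (A dm^2 + B ds^2)/s^2 with A = 1/2, B = 1/2.
Substitute u = sqrt(A/B)*m: g = B*(du^2 + ds^2)/s^2, i.e. B times the
Poincare upper half-plane metric, which has constant Gaussian curvature -1.
Scaling a 2D metric by a constant c divides the Gaussian curvature by c,
so K = -1/B = -1/(1/2) = -2.0000 everywhere (the point (m, s) = (-3, 7) is irrelevant:
the curvature is constant).
The requested Gaussian curvature is K = -2.0000.

-2.0000
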